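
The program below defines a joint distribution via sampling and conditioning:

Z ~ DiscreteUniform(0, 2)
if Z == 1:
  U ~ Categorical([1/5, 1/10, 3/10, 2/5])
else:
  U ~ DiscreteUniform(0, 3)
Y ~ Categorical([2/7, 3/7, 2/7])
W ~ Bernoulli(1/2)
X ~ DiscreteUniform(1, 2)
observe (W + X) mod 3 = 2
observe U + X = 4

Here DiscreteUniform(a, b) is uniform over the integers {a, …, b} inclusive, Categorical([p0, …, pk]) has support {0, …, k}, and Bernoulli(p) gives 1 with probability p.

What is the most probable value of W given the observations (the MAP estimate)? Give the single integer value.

argmax_v P(W = v | obs) = 1

Enumerate traces; 18 have nonzero weight after conditioning:
  (Z=0, U=2, Y=0, W=0, X=2) weight 1/168
  (Z=0, U=2, Y=1, W=0, X=2) weight 1/112
  (Z=0, U=2, Y=2, W=0, X=2) weight 1/168
  (Z=0, U=3, Y=0, W=1, X=1) weight 1/168
  (Z=0, U=3, Y=1, W=1, X=1) weight 1/112
  (Z=0, U=3, Y=2, W=1, X=1) weight 1/168
  (Z=1, U=2, Y=0, W=0, X=2) weight 1/140
  (Z=1, U=2, Y=1, W=0, X=2) weight 3/280
  … 10 more
Group by W:
  weight(W=0) = 1/15
  weight(W=1) = 3/40
Total weight = 1/15 + 3/40 = 17/120
P(W=0 | obs) = 1/15 / 17/120 = 8/17
P(W=1 | obs) = 3/40 / 17/120 = 9/17
argmax = 1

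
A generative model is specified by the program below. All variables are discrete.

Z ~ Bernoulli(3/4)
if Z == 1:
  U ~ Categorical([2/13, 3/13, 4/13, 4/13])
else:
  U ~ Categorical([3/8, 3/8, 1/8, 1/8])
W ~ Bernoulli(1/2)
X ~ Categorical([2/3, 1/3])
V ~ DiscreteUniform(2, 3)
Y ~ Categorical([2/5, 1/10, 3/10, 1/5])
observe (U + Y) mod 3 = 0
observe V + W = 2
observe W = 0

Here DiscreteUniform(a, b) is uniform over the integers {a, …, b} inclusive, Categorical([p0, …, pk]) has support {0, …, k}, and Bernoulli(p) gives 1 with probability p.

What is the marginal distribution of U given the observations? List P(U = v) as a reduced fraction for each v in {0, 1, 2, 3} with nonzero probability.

Enumerate traces; 24 have nonzero weight after conditioning:
  (Z=0, U=0, W=0, X=0, V=2, Y=0) weight 1/160
  (Z=0, U=0, W=0, X=0, V=2, Y=3) weight 1/320
  (Z=0, U=0, W=0, X=1, V=2, Y=0) weight 1/320
  (Z=0, U=0, W=0, X=1, V=2, Y=3) weight 1/640
  (Z=0, U=1, W=0, X=0, V=2, Y=2) weight 3/640
  (Z=0, U=1, W=0, X=1, V=2, Y=2) weight 3/1280
  (Z=0, U=2, W=0, X=0, V=2, Y=1) weight 1/1920
  (Z=0, U=2, W=0, X=1, V=2, Y=1) weight 1/3840
  (Z=0, U=3, W=0, X=0, V=2, Y=0) weight 1/480
  … 15 more
Group by U:
  weight(U=0) = 261/8320
  weight(U=1) = 333/16640
  weight(U=2) = 109/16640
  weight(U=3) = 327/8320
Total weight = 261/8320 + 333/16640 + 109/16640 + 327/8320 = 809/8320
P(U=0 | obs) = 261/8320 / 809/8320 = 261/809
P(U=1 | obs) = 333/16640 / 809/8320 = 333/1618
P(U=2 | obs) = 109/16640 / 809/8320 = 109/1618
P(U=3 | obs) = 327/8320 / 809/8320 = 327/809

P(U=0) = 261/809, P(U=1) = 333/1618, P(U=2) = 109/1618, P(U=3) = 327/809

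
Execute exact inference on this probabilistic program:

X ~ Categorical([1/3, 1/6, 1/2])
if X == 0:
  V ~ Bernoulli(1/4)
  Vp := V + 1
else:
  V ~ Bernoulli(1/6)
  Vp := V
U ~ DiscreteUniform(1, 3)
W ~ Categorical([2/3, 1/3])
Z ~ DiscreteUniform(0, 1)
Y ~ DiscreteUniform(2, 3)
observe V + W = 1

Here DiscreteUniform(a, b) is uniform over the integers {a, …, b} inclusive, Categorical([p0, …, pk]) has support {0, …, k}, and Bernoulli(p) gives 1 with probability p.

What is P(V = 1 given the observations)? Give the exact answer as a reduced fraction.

P(V = 1 | obs) = 14/43

Enumerate traces; 72 have nonzero weight after conditioning:
  (X=0, V=0, U=1, W=1, Z=0, Y=2) weight 1/144
  (X=0, V=0, U=1, W=1, Z=0, Y=3) weight 1/144
  (X=0, V=0, U=1, W=1, Z=1, Y=2) weight 1/144
  (X=0, V=0, U=1, W=1, Z=1, Y=3) weight 1/144
  (X=0, V=0, U=2, W=1, Z=0, Y=2) weight 1/144
  (X=0, V=0, U=2, W=1, Z=0, Y=3) weight 1/144
  (X=0, V=0, U=2, W=1, Z=1, Y=2) weight 1/144
  (X=0, V=0, U=2, W=1, Z=1, Y=3) weight 1/144
  (X=0, V=1, U=1, W=0, Z=0, Y=2) weight 1/216
  … 63 more
Group by V:
  weight(V=0) = 29/108
  weight(V=1) = 7/54
Total weight = 29/108 + 7/54 = 43/108
P(V=0 | obs) = 29/108 / 43/108 = 29/43
P(V=1 | obs) = 7/54 / 43/108 = 14/43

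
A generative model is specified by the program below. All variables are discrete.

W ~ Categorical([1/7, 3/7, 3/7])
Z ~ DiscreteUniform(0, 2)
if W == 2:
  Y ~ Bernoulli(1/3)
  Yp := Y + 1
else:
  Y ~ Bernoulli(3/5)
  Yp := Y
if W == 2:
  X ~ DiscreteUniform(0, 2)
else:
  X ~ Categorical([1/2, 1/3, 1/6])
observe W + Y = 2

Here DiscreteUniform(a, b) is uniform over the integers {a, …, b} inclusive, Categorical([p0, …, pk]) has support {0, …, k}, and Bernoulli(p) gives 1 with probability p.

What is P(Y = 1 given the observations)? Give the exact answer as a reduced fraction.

Enumerate traces; 18 have nonzero weight after conditioning:
  (W=1, Z=0, Y=1, X=0) weight 3/70
  (W=1, Z=0, Y=1, X=1) weight 1/35
  (W=1, Z=0, Y=1, X=2) weight 1/70
  (W=1, Z=1, Y=1, X=0) weight 3/70
  (W=1, Z=1, Y=1, X=1) weight 1/35
  (W=1, Z=1, Y=1, X=2) weight 1/70
  (W=1, Z=2, Y=1, X=0) weight 3/70
  (W=1, Z=2, Y=1, X=1) weight 1/35
  (W=2, Z=0, Y=0, X=0) weight 2/63
  … 9 more
Group by Y:
  weight(Y=0) = 2/7
  weight(Y=1) = 9/35
Total weight = 2/7 + 9/35 = 19/35
P(Y=0 | obs) = 2/7 / 19/35 = 10/19
P(Y=1 | obs) = 9/35 / 19/35 = 9/19

P(Y = 1 | obs) = 9/19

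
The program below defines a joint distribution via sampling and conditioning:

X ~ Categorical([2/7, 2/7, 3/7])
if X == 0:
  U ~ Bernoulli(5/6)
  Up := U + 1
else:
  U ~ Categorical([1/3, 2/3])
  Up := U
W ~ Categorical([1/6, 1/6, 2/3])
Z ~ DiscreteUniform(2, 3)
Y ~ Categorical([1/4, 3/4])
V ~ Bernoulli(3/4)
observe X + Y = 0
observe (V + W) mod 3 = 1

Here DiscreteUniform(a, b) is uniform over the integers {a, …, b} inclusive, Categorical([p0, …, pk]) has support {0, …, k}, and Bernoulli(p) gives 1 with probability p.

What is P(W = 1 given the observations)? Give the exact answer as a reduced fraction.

Enumerate traces; 8 have nonzero weight after conditioning:
  (X=0, U=0, W=0, Z=2, Y=0, V=1) weight 1/1344
  (X=0, U=0, W=0, Z=3, Y=0, V=1) weight 1/1344
  (X=0, U=0, W=1, Z=2, Y=0, V=0) weight 1/4032
  (X=0, U=0, W=1, Z=3, Y=0, V=0) weight 1/4032
  (X=0, U=1, W=0, Z=2, Y=0, V=1) weight 5/1344
  (X=0, U=1, W=0, Z=3, Y=0, V=1) weight 5/1344
  (X=0, U=1, W=1, Z=2, Y=0, V=0) weight 5/4032
  (X=0, U=1, W=1, Z=3, Y=0, V=0) weight 5/4032
Group by W:
  weight(W=0) = 1/112
  weight(W=1) = 1/336
Total weight = 1/112 + 1/336 = 1/84
P(W=0 | obs) = 1/112 / 1/84 = 3/4
P(W=1 | obs) = 1/336 / 1/84 = 1/4

P(W = 1 | obs) = 1/4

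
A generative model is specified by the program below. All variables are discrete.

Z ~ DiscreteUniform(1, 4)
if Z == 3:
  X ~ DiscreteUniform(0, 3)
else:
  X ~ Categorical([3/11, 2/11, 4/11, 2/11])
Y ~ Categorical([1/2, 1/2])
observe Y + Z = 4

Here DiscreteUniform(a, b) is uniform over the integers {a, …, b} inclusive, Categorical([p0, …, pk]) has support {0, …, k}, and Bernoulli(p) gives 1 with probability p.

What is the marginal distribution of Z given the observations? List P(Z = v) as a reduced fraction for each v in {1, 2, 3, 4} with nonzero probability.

Enumerate traces; 8 have nonzero weight after conditioning:
  (Z=3, X=0, Y=1) weight 1/32
  (Z=3, X=1, Y=1) weight 1/32
  (Z=3, X=2, Y=1) weight 1/32
  (Z=3, X=3, Y=1) weight 1/32
  (Z=4, X=0, Y=0) weight 3/88
  (Z=4, X=1, Y=0) weight 1/44
  (Z=4, X=2, Y=0) weight 1/22
  (Z=4, X=3, Y=0) weight 1/44
Group by Z:
  weight(Z=3) = 1/8
  weight(Z=4) = 1/8
Total weight = 1/8 + 1/8 = 1/4
P(Z=3 | obs) = 1/8 / 1/4 = 1/2
P(Z=4 | obs) = 1/8 / 1/4 = 1/2

P(Z=3) = 1/2, P(Z=4) = 1/2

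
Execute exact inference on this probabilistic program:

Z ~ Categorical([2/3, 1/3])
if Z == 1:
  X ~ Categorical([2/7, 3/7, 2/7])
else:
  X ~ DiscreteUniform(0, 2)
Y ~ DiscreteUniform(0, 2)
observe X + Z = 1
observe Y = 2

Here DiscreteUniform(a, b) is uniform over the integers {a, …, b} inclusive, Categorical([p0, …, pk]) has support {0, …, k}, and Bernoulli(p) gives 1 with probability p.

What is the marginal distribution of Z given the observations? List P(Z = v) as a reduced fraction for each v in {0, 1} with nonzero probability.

Enumerate traces; 2 have nonzero weight after conditioning:
  (Z=0, X=1, Y=2) weight 2/27
  (Z=1, X=0, Y=2) weight 2/63
Group by Z:
  weight(Z=0) = 2/27
  weight(Z=1) = 2/63
Total weight = 2/27 + 2/63 = 20/189
P(Z=0 | obs) = 2/27 / 20/189 = 7/10
P(Z=1 | obs) = 2/63 / 20/189 = 3/10

P(Z=0) = 7/10, P(Z=1) = 3/10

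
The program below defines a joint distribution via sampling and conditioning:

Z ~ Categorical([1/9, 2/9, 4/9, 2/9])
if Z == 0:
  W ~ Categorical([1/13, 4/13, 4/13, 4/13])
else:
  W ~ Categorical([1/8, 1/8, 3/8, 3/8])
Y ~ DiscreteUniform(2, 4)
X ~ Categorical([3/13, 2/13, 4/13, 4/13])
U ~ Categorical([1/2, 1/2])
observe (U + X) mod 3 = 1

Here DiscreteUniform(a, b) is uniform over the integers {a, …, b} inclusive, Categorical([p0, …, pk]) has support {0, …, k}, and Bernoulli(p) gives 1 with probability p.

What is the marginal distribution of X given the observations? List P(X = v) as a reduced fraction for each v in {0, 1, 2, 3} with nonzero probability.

Enumerate traces; 144 have nonzero weight after conditioning:
  (Z=0, W=0, Y=2, X=0, U=1) weight 1/3042
  (Z=0, W=0, Y=2, X=1, U=0) weight 1/4563
  (Z=0, W=0, Y=2, X=3, U=1) weight 2/4563
  (Z=0, W=0, Y=3, X=0, U=1) weight 1/3042
  (Z=0, W=0, Y=3, X=1, U=0) weight 1/4563
  (Z=0, W=0, Y=3, X=3, U=1) weight 2/4563
  (Z=0, W=0, Y=4, X=0, U=1) weight 1/3042
  (Z=0, W=0, Y=4, X=1, U=0) weight 1/4563
  … 136 more
Group by X:
  weight(X=0) = 3/26
  weight(X=1) = 1/13
  weight(X=3) = 2/13
Total weight = 3/26 + 1/13 + 2/13 = 9/26
P(X=0 | obs) = 3/26 / 9/26 = 1/3
P(X=1 | obs) = 1/13 / 9/26 = 2/9
P(X=3 | obs) = 2/13 / 9/26 = 4/9

P(X=0) = 1/3, P(X=1) = 2/9, P(X=3) = 4/9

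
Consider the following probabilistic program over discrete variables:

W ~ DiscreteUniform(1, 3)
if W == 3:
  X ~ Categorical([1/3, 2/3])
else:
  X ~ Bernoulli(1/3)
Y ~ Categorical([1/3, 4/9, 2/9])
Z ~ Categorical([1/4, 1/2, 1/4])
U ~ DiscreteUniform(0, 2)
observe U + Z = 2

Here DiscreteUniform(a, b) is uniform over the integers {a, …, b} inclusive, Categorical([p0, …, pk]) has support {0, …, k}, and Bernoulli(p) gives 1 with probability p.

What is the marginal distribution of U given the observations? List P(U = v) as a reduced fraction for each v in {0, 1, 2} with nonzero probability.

P(U=0) = 1/4, P(U=1) = 1/2, P(U=2) = 1/4

Enumerate traces; 54 have nonzero weight after conditioning:
  (W=1, X=0, Y=0, Z=0, U=2) weight 1/162
  (W=1, X=0, Y=0, Z=1, U=1) weight 1/81
  (W=1, X=0, Y=0, Z=2, U=0) weight 1/162
  (W=1, X=0, Y=1, Z=0, U=2) weight 2/243
  (W=1, X=0, Y=1, Z=1, U=1) weight 4/243
  (W=1, X=0, Y=1, Z=2, U=0) weight 2/243
  (W=1, X=0, Y=2, Z=0, U=2) weight 1/243
  (W=1, X=0, Y=2, Z=1, U=1) weight 2/243
  … 46 more
Group by U:
  weight(U=0) = 1/12
  weight(U=1) = 1/6
  weight(U=2) = 1/12
Total weight = 1/12 + 1/6 + 1/12 = 1/3
P(U=0 | obs) = 1/12 / 1/3 = 1/4
P(U=1 | obs) = 1/6 / 1/3 = 1/2
P(U=2 | obs) = 1/12 / 1/3 = 1/4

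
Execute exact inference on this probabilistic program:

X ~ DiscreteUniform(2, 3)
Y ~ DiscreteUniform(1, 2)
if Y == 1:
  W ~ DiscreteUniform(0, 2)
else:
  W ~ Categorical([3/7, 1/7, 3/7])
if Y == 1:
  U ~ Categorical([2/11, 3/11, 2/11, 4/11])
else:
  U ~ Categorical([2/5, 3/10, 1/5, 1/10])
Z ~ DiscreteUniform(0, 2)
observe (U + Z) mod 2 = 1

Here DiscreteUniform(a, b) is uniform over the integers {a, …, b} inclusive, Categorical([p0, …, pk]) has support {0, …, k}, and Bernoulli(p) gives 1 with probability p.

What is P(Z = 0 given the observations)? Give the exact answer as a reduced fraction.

Enumerate traces; 72 have nonzero weight after conditioning:
  (X=2, Y=1, W=0, U=0, Z=1) weight 1/198
  (X=2, Y=1, W=0, U=1, Z=0) weight 1/132
  (X=2, Y=1, W=0, U=1, Z=2) weight 1/132
  (X=2, Y=1, W=0, U=2, Z=1) weight 1/198
  (X=2, Y=1, W=0, U=3, Z=0) weight 1/99
  (X=2, Y=1, W=0, U=3, Z=2) weight 1/99
  (X=2, Y=1, W=1, U=0, Z=1) weight 1/198
  (X=2, Y=1, W=1, U=1, Z=0) weight 1/132
  … 64 more
Group by Z:
  weight(Z=0) = 19/110
  weight(Z=1) = 53/330
  weight(Z=2) = 19/110
Total weight = 19/110 + 53/330 + 19/110 = 167/330
P(Z=0 | obs) = 19/110 / 167/330 = 57/167
P(Z=1 | obs) = 53/330 / 167/330 = 53/167
P(Z=2 | obs) = 19/110 / 167/330 = 57/167

P(Z = 0 | obs) = 57/167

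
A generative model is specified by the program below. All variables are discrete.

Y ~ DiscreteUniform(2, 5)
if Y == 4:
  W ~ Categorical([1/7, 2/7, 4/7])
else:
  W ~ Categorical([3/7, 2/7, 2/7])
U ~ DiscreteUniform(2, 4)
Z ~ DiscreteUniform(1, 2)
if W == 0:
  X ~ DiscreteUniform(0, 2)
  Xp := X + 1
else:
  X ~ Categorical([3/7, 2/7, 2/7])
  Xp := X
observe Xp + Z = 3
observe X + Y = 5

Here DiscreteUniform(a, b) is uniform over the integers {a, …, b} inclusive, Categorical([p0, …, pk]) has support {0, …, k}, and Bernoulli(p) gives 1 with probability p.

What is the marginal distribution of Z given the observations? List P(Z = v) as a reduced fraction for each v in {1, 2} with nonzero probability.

Enumerate traces; 18 have nonzero weight after conditioning:
  (Y=3, W=1, U=2, Z=1, X=2) weight 1/294
  (Y=3, W=1, U=3, Z=1, X=2) weight 1/294
  (Y=3, W=1, U=4, Z=1, X=2) weight 1/294
  (Y=3, W=2, U=2, Z=1, X=2) weight 1/294
  (Y=3, W=2, U=3, Z=1, X=2) weight 1/294
  (Y=3, W=2, U=4, Z=1, X=2) weight 1/294
  (Y=4, W=0, U=2, Z=1, X=1) weight 1/504
  (Y=4, W=0, U=3, Z=1, X=1) weight 1/504
  (Y=4, W=1, U=2, Z=2, X=1) weight 1/294
  … 9 more
Group by Z:
  weight(Z=1) = 31/1176
  weight(Z=2) = 19/392
Total weight = 31/1176 + 19/392 = 11/147
P(Z=1 | obs) = 31/1176 / 11/147 = 31/88
P(Z=2 | obs) = 19/392 / 11/147 = 57/88

P(Z=1) = 31/88, P(Z=2) = 57/88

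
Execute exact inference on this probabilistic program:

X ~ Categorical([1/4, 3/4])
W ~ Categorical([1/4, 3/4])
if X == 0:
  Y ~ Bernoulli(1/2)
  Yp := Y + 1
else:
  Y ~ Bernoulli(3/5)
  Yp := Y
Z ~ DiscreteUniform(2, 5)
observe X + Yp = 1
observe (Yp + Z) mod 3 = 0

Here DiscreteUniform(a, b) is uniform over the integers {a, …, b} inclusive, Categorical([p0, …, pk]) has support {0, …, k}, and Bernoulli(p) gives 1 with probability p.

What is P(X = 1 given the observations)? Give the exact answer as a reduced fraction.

Enumerate traces; 6 have nonzero weight after conditioning:
  (X=0, W=0, Y=0, Z=2) weight 1/128
  (X=0, W=0, Y=0, Z=5) weight 1/128
  (X=0, W=1, Y=0, Z=2) weight 3/128
  (X=0, W=1, Y=0, Z=5) weight 3/128
  (X=1, W=0, Y=0, Z=3) weight 3/160
  (X=1, W=1, Y=0, Z=3) weight 9/160
Group by X:
  weight(X=0) = 1/16
  weight(X=1) = 3/40
Total weight = 1/16 + 3/40 = 11/80
P(X=0 | obs) = 1/16 / 11/80 = 5/11
P(X=1 | obs) = 3/40 / 11/80 = 6/11

P(X = 1 | obs) = 6/11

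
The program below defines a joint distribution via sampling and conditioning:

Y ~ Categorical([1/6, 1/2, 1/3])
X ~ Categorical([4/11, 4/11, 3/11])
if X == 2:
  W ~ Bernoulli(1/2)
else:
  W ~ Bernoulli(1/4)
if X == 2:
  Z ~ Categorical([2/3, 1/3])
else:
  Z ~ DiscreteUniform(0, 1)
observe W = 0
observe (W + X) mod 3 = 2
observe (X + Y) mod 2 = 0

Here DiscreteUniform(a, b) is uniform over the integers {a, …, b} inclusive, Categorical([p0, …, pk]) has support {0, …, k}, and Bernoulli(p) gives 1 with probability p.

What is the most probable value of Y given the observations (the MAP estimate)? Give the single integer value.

Enumerate traces; 4 have nonzero weight after conditioning:
  (Y=0, X=2, W=0, Z=0) weight 1/66
  (Y=0, X=2, W=0, Z=1) weight 1/132
  (Y=2, X=2, W=0, Z=0) weight 1/33
  (Y=2, X=2, W=0, Z=1) weight 1/66
Group by Y:
  weight(Y=0) = 1/44
  weight(Y=2) = 1/22
Total weight = 1/44 + 1/22 = 3/44
P(Y=0 | obs) = 1/44 / 3/44 = 1/3
P(Y=2 | obs) = 1/22 / 3/44 = 2/3
argmax = 2

argmax_v P(Y = v | obs) = 2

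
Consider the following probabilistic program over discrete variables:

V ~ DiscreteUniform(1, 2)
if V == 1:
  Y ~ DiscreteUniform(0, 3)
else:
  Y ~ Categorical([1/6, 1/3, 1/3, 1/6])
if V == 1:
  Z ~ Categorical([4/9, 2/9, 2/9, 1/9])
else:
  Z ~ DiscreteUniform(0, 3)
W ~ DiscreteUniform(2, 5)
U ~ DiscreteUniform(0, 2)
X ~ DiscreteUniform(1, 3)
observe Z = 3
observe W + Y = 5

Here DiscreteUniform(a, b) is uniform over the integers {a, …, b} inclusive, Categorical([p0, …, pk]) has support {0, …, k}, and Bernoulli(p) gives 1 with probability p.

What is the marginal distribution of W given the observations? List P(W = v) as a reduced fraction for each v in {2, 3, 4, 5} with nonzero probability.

P(W=2) = 5/26, P(W=3) = 4/13, P(W=4) = 4/13, P(W=5) = 5/26

Enumerate traces; 72 have nonzero weight after conditioning:
  (V=1, Y=0, Z=3, W=5, U=0, X=1) weight 1/2592
  (V=1, Y=0, Z=3, W=5, U=0, X=2) weight 1/2592
  (V=1, Y=0, Z=3, W=5, U=0, X=3) weight 1/2592
  (V=1, Y=0, Z=3, W=5, U=1, X=1) weight 1/2592
  (V=1, Y=0, Z=3, W=5, U=1, X=2) weight 1/2592
  (V=1, Y=0, Z=3, W=5, U=1, X=3) weight 1/2592
  (V=1, Y=0, Z=3, W=5, U=2, X=1) weight 1/2592
  (V=1, Y=0, Z=3, W=5, U=2, X=2) weight 1/2592
  (V=1, Y=1, Z=3, W=4, U=0, X=1) weight 1/2592
  (V=1, Y=2, Z=3, W=3, U=0, X=1) weight 1/2592
  … 62 more
Group by W:
  weight(W=2) = 5/576
  weight(W=3) = 1/72
  weight(W=4) = 1/72
  weight(W=5) = 5/576
Total weight = 5/576 + 1/72 + 1/72 + 5/576 = 13/288
P(W=2 | obs) = 5/576 / 13/288 = 5/26
P(W=3 | obs) = 1/72 / 13/288 = 4/13
P(W=4 | obs) = 1/72 / 13/288 = 4/13
P(W=5 | obs) = 5/576 / 13/288 = 5/26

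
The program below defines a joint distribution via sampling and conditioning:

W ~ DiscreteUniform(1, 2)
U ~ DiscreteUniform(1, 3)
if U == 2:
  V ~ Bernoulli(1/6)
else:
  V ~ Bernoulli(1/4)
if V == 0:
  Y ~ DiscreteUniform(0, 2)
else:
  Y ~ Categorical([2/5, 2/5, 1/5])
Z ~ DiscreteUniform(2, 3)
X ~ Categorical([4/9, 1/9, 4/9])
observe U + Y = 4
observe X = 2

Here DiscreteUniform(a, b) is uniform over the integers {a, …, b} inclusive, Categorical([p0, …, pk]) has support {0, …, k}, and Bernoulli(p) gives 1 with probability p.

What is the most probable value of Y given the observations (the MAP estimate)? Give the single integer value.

argmax_v P(Y = v | obs) = 1

Enumerate traces; 16 have nonzero weight after conditioning:
  (W=1, U=2, V=0, Y=2, Z=2, X=2) weight 5/486
  (W=1, U=2, V=0, Y=2, Z=3, X=2) weight 5/486
  (W=1, U=2, V=1, Y=2, Z=2, X=2) weight 1/810
  (W=1, U=2, V=1, Y=2, Z=3, X=2) weight 1/810
  (W=1, U=3, V=0, Y=1, Z=2, X=2) weight 1/108
  (W=1, U=3, V=0, Y=1, Z=3, X=2) weight 1/108
  (W=1, U=3, V=1, Y=1, Z=2, X=2) weight 1/270
  (W=1, U=3, V=1, Y=1, Z=3, X=2) weight 1/270
  … 8 more
Group by Y:
  weight(Y=1) = 7/135
  weight(Y=2) = 56/1215
Total weight = 7/135 + 56/1215 = 119/1215
P(Y=1 | obs) = 7/135 / 119/1215 = 9/17
P(Y=2 | obs) = 56/1215 / 119/1215 = 8/17
argmax = 1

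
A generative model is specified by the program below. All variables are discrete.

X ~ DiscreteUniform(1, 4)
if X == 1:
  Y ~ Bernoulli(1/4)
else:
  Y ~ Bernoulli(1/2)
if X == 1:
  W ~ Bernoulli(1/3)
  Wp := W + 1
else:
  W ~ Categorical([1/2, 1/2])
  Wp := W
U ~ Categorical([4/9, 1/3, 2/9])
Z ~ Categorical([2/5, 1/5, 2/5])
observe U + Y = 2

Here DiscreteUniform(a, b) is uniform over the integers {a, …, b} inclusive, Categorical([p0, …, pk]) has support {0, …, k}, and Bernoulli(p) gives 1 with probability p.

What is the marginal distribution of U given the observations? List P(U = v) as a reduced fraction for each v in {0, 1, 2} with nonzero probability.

P(U=1) = 7/13, P(U=2) = 6/13

Enumerate traces; 48 have nonzero weight after conditioning:
  (X=1, Y=0, W=0, U=2, Z=0) weight 1/90
  (X=1, Y=0, W=0, U=2, Z=1) weight 1/180
  (X=1, Y=0, W=0, U=2, Z=2) weight 1/90
  (X=1, Y=0, W=1, U=2, Z=0) weight 1/180
  (X=1, Y=0, W=1, U=2, Z=1) weight 1/360
  (X=1, Y=0, W=1, U=2, Z=2) weight 1/180
  (X=1, Y=1, W=0, U=1, Z=0) weight 1/180
  (X=1, Y=1, W=0, U=1, Z=1) weight 1/360
  … 40 more
Group by U:
  weight(U=1) = 7/48
  weight(U=2) = 1/8
Total weight = 7/48 + 1/8 = 13/48
P(U=1 | obs) = 7/48 / 13/48 = 7/13
P(U=2 | obs) = 1/8 / 13/48 = 6/13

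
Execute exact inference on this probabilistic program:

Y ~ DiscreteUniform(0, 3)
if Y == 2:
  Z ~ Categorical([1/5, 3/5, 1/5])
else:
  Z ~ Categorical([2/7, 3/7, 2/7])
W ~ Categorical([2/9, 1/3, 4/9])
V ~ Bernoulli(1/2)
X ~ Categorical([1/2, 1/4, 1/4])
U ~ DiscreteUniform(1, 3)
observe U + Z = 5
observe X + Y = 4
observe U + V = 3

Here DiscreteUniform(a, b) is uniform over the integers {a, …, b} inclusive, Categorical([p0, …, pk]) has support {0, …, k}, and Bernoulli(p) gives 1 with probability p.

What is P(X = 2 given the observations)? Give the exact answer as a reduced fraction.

P(X = 2 | obs) = 7/17

Enumerate traces; 6 have nonzero weight after conditioning:
  (Y=2, Z=2, W=0, V=0, X=2, U=3) weight 1/2160
  (Y=2, Z=2, W=1, V=0, X=2, U=3) weight 1/1440
  (Y=2, Z=2, W=2, V=0, X=2, U=3) weight 1/1080
  (Y=3, Z=2, W=0, V=0, X=1, U=3) weight 1/1512
  (Y=3, Z=2, W=1, V=0, X=1, U=3) weight 1/1008
  (Y=3, Z=2, W=2, V=0, X=1, U=3) weight 1/756
Group by X:
  weight(X=1) = 1/336
  weight(X=2) = 1/480
Total weight = 1/336 + 1/480 = 17/3360
P(X=1 | obs) = 1/336 / 17/3360 = 10/17
P(X=2 | obs) = 1/480 / 17/3360 = 7/17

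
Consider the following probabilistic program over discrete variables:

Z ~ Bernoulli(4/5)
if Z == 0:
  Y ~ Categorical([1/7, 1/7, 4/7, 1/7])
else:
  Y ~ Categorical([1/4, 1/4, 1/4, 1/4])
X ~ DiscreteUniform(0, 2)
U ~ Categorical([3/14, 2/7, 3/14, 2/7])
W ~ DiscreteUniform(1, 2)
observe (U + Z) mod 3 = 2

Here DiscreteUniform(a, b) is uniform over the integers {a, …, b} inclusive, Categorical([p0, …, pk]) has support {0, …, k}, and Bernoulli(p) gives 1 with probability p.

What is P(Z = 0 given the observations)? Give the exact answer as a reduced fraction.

Enumerate traces; 48 have nonzero weight after conditioning:
  (Z=0, Y=0, X=0, U=2, W=1) weight 1/980
  (Z=0, Y=0, X=0, U=2, W=2) weight 1/980
  (Z=0, Y=0, X=1, U=2, W=1) weight 1/980
  (Z=0, Y=0, X=1, U=2, W=2) weight 1/980
  (Z=0, Y=0, X=2, U=2, W=1) weight 1/980
  (Z=0, Y=0, X=2, U=2, W=2) weight 1/980
  (Z=0, Y=1, X=0, U=2, W=1) weight 1/980
  (Z=0, Y=1, X=0, U=2, W=2) weight 1/980
  (Z=1, Y=0, X=0, U=1, W=1) weight 1/105
  … 39 more
Group by Z:
  weight(Z=0) = 3/70
  weight(Z=1) = 8/35
Total weight = 3/70 + 8/35 = 19/70
P(Z=0 | obs) = 3/70 / 19/70 = 3/19
P(Z=1 | obs) = 8/35 / 19/70 = 16/19

P(Z = 0 | obs) = 3/19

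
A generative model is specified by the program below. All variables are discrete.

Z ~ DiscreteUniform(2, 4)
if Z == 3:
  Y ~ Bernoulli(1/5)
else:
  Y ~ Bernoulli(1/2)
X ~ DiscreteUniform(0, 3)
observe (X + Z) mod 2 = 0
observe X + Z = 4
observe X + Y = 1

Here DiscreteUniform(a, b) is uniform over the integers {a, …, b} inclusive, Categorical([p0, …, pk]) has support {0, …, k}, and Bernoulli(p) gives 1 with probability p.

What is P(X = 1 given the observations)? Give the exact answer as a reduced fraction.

P(X = 1 | obs) = 8/13

Enumerate traces; 2 have nonzero weight after conditioning:
  (Z=3, Y=0, X=1) weight 1/15
  (Z=4, Y=1, X=0) weight 1/24
Group by X:
  weight(X=0) = 1/24
  weight(X=1) = 1/15
Total weight = 1/24 + 1/15 = 13/120
P(X=0 | obs) = 1/24 / 13/120 = 5/13
P(X=1 | obs) = 1/15 / 13/120 = 8/13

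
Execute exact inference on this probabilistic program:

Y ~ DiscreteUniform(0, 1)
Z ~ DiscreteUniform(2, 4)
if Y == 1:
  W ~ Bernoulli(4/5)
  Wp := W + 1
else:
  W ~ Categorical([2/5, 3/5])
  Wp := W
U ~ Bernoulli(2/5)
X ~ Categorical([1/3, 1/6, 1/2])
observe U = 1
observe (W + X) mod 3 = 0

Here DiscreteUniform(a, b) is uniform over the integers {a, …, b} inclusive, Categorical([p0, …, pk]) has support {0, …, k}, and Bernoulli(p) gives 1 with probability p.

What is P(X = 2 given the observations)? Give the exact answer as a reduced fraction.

Enumerate traces; 12 have nonzero weight after conditioning:
  (Y=0, Z=2, W=0, U=1, X=0) weight 2/225
  (Y=0, Z=2, W=1, U=1, X=2) weight 1/50
  (Y=0, Z=3, W=0, U=1, X=0) weight 2/225
  (Y=0, Z=3, W=1, U=1, X=2) weight 1/50
  (Y=0, Z=4, W=0, U=1, X=0) weight 2/225
  (Y=0, Z=4, W=1, U=1, X=2) weight 1/50
  (Y=1, Z=2, W=0, U=1, X=0) weight 1/225
  (Y=1, Z=2, W=1, U=1, X=2) weight 2/75
  … 4 more
Group by X:
  weight(X=0) = 1/25
  weight(X=2) = 7/50
Total weight = 1/25 + 7/50 = 9/50
P(X=0 | obs) = 1/25 / 9/50 = 2/9
P(X=2 | obs) = 7/50 / 9/50 = 7/9

P(X = 2 | obs) = 7/9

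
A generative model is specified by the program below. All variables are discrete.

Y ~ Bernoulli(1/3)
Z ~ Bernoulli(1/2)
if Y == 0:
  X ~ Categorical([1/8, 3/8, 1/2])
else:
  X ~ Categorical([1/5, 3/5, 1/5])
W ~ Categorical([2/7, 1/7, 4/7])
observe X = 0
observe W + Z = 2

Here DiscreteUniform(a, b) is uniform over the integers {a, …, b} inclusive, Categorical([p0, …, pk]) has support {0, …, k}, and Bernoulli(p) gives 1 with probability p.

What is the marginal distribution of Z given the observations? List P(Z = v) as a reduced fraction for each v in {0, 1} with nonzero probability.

P(Z=0) = 4/5, P(Z=1) = 1/5

Enumerate traces; 4 have nonzero weight after conditioning:
  (Y=0, Z=0, X=0, W=2) weight 1/42
  (Y=0, Z=1, X=0, W=1) weight 1/168
  (Y=1, Z=0, X=0, W=2) weight 2/105
  (Y=1, Z=1, X=0, W=1) weight 1/210
Group by Z:
  weight(Z=0) = 3/70
  weight(Z=1) = 3/280
Total weight = 3/70 + 3/280 = 3/56
P(Z=0 | obs) = 3/70 / 3/56 = 4/5
P(Z=1 | obs) = 3/280 / 3/56 = 1/5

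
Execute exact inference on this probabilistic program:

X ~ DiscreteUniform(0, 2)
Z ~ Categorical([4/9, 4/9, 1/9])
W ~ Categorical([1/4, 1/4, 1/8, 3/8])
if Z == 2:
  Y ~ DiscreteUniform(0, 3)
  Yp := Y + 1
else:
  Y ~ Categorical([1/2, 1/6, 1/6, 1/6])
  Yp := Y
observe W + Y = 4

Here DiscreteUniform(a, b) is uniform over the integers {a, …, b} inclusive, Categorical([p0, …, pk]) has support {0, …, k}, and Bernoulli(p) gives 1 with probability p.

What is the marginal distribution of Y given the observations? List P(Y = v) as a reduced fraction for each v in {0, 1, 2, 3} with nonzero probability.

P(Y=1) = 1/2, P(Y=2) = 1/6, P(Y=3) = 1/3

Enumerate traces; 27 have nonzero weight after conditioning:
  (X=0, Z=0, W=1, Y=3) weight 1/162
  (X=0, Z=0, W=2, Y=2) weight 1/324
  (X=0, Z=0, W=3, Y=1) weight 1/108
  (X=0, Z=1, W=1, Y=3) weight 1/162
  (X=0, Z=1, W=2, Y=2) weight 1/324
  (X=0, Z=1, W=3, Y=1) weight 1/108
  (X=0, Z=2, W=1, Y=3) weight 1/432
  (X=0, Z=2, W=2, Y=2) weight 1/864
  … 19 more
Group by Y:
  weight(Y=1) = 19/288
  weight(Y=2) = 19/864
  weight(Y=3) = 19/432
Total weight = 19/288 + 19/864 + 19/432 = 19/144
P(Y=1 | obs) = 19/288 / 19/144 = 1/2
P(Y=2 | obs) = 19/864 / 19/144 = 1/6
P(Y=3 | obs) = 19/432 / 19/144 = 1/3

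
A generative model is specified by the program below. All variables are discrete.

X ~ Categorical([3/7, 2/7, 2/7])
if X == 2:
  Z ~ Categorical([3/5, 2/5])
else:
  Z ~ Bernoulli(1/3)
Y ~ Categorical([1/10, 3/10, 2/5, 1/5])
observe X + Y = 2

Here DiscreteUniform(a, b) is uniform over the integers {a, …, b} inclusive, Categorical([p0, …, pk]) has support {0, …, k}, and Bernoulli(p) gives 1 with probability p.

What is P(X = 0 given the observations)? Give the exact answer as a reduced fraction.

P(X = 0 | obs) = 3/5

Enumerate traces; 6 have nonzero weight after conditioning:
  (X=0, Z=0, Y=2) weight 4/35
  (X=0, Z=1, Y=2) weight 2/35
  (X=1, Z=0, Y=1) weight 2/35
  (X=1, Z=1, Y=1) weight 1/35
  (X=2, Z=0, Y=0) weight 3/175
  (X=2, Z=1, Y=0) weight 2/175
Group by X:
  weight(X=0) = 6/35
  weight(X=1) = 3/35
  weight(X=2) = 1/35
Total weight = 6/35 + 3/35 + 1/35 = 2/7
P(X=0 | obs) = 6/35 / 2/7 = 3/5
P(X=1 | obs) = 3/35 / 2/7 = 3/10
P(X=2 | obs) = 1/35 / 2/7 = 1/10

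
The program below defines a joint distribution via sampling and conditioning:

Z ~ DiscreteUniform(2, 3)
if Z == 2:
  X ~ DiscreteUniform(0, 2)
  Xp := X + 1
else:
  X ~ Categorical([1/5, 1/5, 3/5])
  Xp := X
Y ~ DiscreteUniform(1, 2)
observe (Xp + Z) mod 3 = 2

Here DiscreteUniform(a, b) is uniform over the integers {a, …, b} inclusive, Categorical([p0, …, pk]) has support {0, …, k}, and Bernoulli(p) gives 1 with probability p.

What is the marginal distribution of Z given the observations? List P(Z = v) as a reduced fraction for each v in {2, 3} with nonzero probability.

P(Z=2) = 5/14, P(Z=3) = 9/14

Enumerate traces; 4 have nonzero weight after conditioning:
  (Z=2, X=2, Y=1) weight 1/12
  (Z=2, X=2, Y=2) weight 1/12
  (Z=3, X=2, Y=1) weight 3/20
  (Z=3, X=2, Y=2) weight 3/20
Group by Z:
  weight(Z=2) = 1/6
  weight(Z=3) = 3/10
Total weight = 1/6 + 3/10 = 7/15
P(Z=2 | obs) = 1/6 / 7/15 = 5/14
P(Z=3 | obs) = 3/10 / 7/15 = 9/14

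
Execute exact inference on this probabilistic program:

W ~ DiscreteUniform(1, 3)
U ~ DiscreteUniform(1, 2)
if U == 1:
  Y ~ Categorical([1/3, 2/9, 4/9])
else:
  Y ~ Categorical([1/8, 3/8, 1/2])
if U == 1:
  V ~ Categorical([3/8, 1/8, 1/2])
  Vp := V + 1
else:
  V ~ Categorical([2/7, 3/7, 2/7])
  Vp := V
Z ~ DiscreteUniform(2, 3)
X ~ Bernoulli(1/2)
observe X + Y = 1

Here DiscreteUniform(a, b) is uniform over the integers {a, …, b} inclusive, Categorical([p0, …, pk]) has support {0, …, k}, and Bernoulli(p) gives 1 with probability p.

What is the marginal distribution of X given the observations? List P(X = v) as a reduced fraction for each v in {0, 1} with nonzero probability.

P(X=0) = 43/76, P(X=1) = 33/76

Enumerate traces; 72 have nonzero weight after conditioning:
  (W=1, U=1, Y=0, V=0, Z=2, X=1) weight 1/192
  (W=1, U=1, Y=0, V=0, Z=3, X=1) weight 1/192
  (W=1, U=1, Y=0, V=1, Z=2, X=1) weight 1/576
  (W=1, U=1, Y=0, V=1, Z=3, X=1) weight 1/576
  (W=1, U=1, Y=0, V=2, Z=2, X=1) weight 1/144
  (W=1, U=1, Y=0, V=2, Z=3, X=1) weight 1/144
  (W=1, U=1, Y=1, V=0, Z=2, X=0) weight 1/288
  (W=1, U=1, Y=1, V=0, Z=3, X=0) weight 1/288
  … 64 more
Group by X:
  weight(X=0) = 43/288
  weight(X=1) = 11/96
Total weight = 43/288 + 11/96 = 19/72
P(X=0 | obs) = 43/288 / 19/72 = 43/76
P(X=1 | obs) = 11/96 / 19/72 = 33/76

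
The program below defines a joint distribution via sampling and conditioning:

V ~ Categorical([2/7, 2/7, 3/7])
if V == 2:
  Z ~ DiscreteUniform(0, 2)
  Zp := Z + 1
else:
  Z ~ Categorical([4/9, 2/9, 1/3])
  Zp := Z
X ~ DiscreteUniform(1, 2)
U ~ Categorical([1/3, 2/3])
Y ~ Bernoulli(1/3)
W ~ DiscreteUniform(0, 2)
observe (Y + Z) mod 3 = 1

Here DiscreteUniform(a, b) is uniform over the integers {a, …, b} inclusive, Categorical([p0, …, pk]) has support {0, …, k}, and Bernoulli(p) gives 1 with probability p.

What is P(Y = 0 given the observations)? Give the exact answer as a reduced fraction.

P(Y = 0 | obs) = 34/59

Enumerate traces; 72 have nonzero weight after conditioning:
  (V=0, Z=0, X=1, U=0, Y=1, W=0) weight 4/1701
  (V=0, Z=0, X=1, U=0, Y=1, W=1) weight 4/1701
  (V=0, Z=0, X=1, U=0, Y=1, W=2) weight 4/1701
  (V=0, Z=0, X=1, U=1, Y=1, W=0) weight 8/1701
  (V=0, Z=0, X=1, U=1, Y=1, W=1) weight 8/1701
  (V=0, Z=0, X=1, U=1, Y=1, W=2) weight 8/1701
  (V=0, Z=0, X=2, U=0, Y=1, W=0) weight 4/1701
  (V=0, Z=0, X=2, U=0, Y=1, W=1) weight 4/1701
  (V=0, Z=1, X=1, U=0, Y=0, W=0) weight 4/1701
  … 63 more
Group by Y:
  weight(Y=0) = 34/189
  weight(Y=1) = 25/189
Total weight = 34/189 + 25/189 = 59/189
P(Y=0 | obs) = 34/189 / 59/189 = 34/59
P(Y=1 | obs) = 25/189 / 59/189 = 25/59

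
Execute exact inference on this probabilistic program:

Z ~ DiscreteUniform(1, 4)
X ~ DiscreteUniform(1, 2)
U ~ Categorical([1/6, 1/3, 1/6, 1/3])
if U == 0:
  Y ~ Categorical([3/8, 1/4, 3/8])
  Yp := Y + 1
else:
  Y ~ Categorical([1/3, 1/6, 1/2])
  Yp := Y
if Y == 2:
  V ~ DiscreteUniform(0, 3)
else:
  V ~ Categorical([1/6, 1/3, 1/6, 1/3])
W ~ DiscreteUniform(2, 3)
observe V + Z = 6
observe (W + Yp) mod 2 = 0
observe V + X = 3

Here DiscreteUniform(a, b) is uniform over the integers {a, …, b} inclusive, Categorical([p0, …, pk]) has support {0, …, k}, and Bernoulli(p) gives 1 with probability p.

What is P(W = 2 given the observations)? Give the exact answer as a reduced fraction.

Enumerate traces; 12 have nonzero weight after conditioning:
  (Z=4, X=1, U=0, Y=0, V=2, W=3) weight 1/1536
  (Z=4, X=1, U=0, Y=1, V=2, W=2) weight 1/2304
  (Z=4, X=1, U=0, Y=2, V=2, W=3) weight 1/1024
  (Z=4, X=1, U=1, Y=0, V=2, W=2) weight 1/864
  (Z=4, X=1, U=1, Y=1, V=2, W=3) weight 1/1728
  (Z=4, X=1, U=1, Y=2, V=2, W=2) weight 1/384
  (Z=4, X=1, U=2, Y=0, V=2, W=2) weight 1/1728
  (Z=4, X=1, U=2, Y=1, V=2, W=3) weight 1/3456
  … 4 more
Group by W:
  weight(W=2) = 17/1728
  weight(W=3) = 85/27648
Total weight = 17/1728 + 85/27648 = 119/9216
P(W=2 | obs) = 17/1728 / 119/9216 = 16/21
P(W=3 | obs) = 85/27648 / 119/9216 = 5/21

P(W = 2 | obs) = 16/21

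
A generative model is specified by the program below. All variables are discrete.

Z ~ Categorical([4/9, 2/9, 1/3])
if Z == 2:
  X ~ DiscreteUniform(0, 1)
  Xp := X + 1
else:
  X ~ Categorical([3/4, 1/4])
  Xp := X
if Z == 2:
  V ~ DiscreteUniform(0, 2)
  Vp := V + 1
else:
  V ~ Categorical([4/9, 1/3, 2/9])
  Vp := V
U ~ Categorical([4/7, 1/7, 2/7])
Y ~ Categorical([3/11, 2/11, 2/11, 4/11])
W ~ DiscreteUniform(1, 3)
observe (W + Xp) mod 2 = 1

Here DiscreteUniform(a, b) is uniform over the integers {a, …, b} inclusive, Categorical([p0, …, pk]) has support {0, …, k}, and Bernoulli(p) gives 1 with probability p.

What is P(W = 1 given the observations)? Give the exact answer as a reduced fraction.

Enumerate traces; 324 have nonzero weight after conditioning:
  (Z=0, X=0, V=0, U=0, Y=0, W=1) weight 16/2079
  (Z=0, X=0, V=0, U=0, Y=0, W=3) weight 16/2079
  (Z=0, X=0, V=0, U=0, Y=1, W=1) weight 32/6237
  (Z=0, X=0, V=0, U=0, Y=1, W=3) weight 32/6237
  (Z=0, X=0, V=0, U=0, Y=2, W=1) weight 32/6237
  (Z=0, X=0, V=0, U=0, Y=2, W=3) weight 32/6237
  (Z=0, X=0, V=0, U=0, Y=3, W=1) weight 64/6237
  (Z=0, X=0, V=0, U=0, Y=3, W=3) weight 64/6237
  (Z=0, X=1, V=0, U=0, Y=0, W=2) weight 16/6237
  … 315 more
Group by W:
  weight(W=1) = 2/9
  weight(W=2) = 1/9
  weight(W=3) = 2/9
Total weight = 2/9 + 1/9 + 2/9 = 5/9
P(W=1 | obs) = 2/9 / 5/9 = 2/5
P(W=2 | obs) = 1/9 / 5/9 = 1/5
P(W=3 | obs) = 2/9 / 5/9 = 2/5

P(W = 1 | obs) = 2/5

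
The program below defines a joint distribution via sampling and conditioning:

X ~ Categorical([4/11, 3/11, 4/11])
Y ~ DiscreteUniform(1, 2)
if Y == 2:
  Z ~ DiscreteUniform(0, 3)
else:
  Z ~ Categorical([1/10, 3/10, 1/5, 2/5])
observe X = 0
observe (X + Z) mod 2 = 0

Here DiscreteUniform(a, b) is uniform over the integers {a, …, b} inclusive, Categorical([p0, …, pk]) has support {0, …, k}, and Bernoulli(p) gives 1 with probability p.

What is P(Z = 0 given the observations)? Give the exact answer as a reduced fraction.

P(Z = 0 | obs) = 7/16

Enumerate traces; 4 have nonzero weight after conditioning:
  (X=0, Y=1, Z=0) weight 1/55
  (X=0, Y=1, Z=2) weight 2/55
  (X=0, Y=2, Z=0) weight 1/22
  (X=0, Y=2, Z=2) weight 1/22
Group by Z:
  weight(Z=0) = 7/110
  weight(Z=2) = 9/110
Total weight = 7/110 + 9/110 = 8/55
P(Z=0 | obs) = 7/110 / 8/55 = 7/16
P(Z=2 | obs) = 9/110 / 8/55 = 9/16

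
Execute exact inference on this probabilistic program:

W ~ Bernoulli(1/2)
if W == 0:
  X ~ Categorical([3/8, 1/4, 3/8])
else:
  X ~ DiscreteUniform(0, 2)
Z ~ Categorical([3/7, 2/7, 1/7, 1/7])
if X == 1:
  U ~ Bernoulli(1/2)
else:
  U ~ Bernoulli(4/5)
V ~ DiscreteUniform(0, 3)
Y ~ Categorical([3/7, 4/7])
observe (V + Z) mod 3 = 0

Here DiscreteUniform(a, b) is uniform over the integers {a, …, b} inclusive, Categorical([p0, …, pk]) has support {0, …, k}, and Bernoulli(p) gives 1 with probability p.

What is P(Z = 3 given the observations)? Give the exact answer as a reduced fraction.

P(Z = 3 | obs) = 2/11

Enumerate traces; 144 have nonzero weight after conditioning:
  (W=0, X=0, Z=0, U=0, V=0, Y=0) weight 27/15680
  (W=0, X=0, Z=0, U=0, V=0, Y=1) weight 9/3920
  (W=0, X=0, Z=0, U=0, V=3, Y=0) weight 27/15680
  (W=0, X=0, Z=0, U=0, V=3, Y=1) weight 9/3920
  (W=0, X=0, Z=0, U=1, V=0, Y=0) weight 27/3920
  (W=0, X=0, Z=0, U=1, V=0, Y=1) weight 9/980
  (W=0, X=0, Z=0, U=1, V=3, Y=0) weight 27/3920
  (W=0, X=0, Z=0, U=1, V=3, Y=1) weight 9/980
  (W=0, X=0, Z=1, U=0, V=2, Y=0) weight 9/7840
  (W=0, X=0, Z=2, U=0, V=1, Y=0) weight 9/15680
  … 134 more
Group by Z:
  weight(Z=0) = 3/14
  weight(Z=1) = 1/14
  weight(Z=2) = 1/28
  weight(Z=3) = 1/14
Total weight = 3/14 + 1/14 + 1/28 + 1/14 = 11/28
P(Z=0 | obs) = 3/14 / 11/28 = 6/11
P(Z=1 | obs) = 1/14 / 11/28 = 2/11
P(Z=2 | obs) = 1/28 / 11/28 = 1/11
P(Z=3 | obs) = 1/14 / 11/28 = 2/11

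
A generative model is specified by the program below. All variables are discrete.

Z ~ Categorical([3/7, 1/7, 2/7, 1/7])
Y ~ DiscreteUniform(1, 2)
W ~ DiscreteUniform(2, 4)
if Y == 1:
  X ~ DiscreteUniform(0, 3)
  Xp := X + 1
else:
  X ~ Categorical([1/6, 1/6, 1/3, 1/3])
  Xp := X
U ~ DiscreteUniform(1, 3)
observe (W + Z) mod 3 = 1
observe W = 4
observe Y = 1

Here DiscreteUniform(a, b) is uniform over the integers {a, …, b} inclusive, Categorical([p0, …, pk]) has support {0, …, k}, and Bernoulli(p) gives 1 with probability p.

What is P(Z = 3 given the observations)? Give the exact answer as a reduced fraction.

P(Z = 3 | obs) = 1/4

Enumerate traces; 24 have nonzero weight after conditioning:
  (Z=0, Y=1, W=4, X=0, U=1) weight 1/168
  (Z=0, Y=1, W=4, X=0, U=2) weight 1/168
  (Z=0, Y=1, W=4, X=0, U=3) weight 1/168
  (Z=0, Y=1, W=4, X=1, U=1) weight 1/168
  (Z=0, Y=1, W=4, X=1, U=2) weight 1/168
  (Z=0, Y=1, W=4, X=1, U=3) weight 1/168
  (Z=0, Y=1, W=4, X=2, U=1) weight 1/168
  (Z=0, Y=1, W=4, X=2, U=2) weight 1/168
  (Z=3, Y=1, W=4, X=0, U=1) weight 1/504
  … 15 more
Group by Z:
  weight(Z=0) = 1/14
  weight(Z=3) = 1/42
Total weight = 1/14 + 1/42 = 2/21
P(Z=0 | obs) = 1/14 / 2/21 = 3/4
P(Z=3 | obs) = 1/42 / 2/21 = 1/4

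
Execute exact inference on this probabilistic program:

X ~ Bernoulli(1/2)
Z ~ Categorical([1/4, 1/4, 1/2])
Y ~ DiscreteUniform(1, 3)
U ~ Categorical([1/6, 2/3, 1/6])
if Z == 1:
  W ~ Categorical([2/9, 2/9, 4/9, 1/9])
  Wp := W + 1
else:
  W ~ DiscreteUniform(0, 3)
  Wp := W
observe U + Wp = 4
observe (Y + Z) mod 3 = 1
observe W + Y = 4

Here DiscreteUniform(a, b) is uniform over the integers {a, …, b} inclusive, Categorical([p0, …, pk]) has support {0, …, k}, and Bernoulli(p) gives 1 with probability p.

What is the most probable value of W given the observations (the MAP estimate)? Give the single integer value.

argmax_v P(W = v | obs) = 3

Enumerate traces; 6 have nonzero weight after conditioning:
  (X=0, Z=0, Y=1, U=1, W=3) weight 1/144
  (X=0, Z=1, Y=3, U=2, W=1) weight 1/648
  (X=0, Z=2, Y=2, U=2, W=2) weight 1/288
  (X=1, Z=0, Y=1, U=1, W=3) weight 1/144
  (X=1, Z=1, Y=3, U=2, W=1) weight 1/648
  (X=1, Z=2, Y=2, U=2, W=2) weight 1/288
Group by W:
  weight(W=1) = 1/324
  weight(W=2) = 1/144
  weight(W=3) = 1/72
Total weight = 1/324 + 1/144 + 1/72 = 31/1296
P(W=1 | obs) = 1/324 / 31/1296 = 4/31
P(W=2 | obs) = 1/144 / 31/1296 = 9/31
P(W=3 | obs) = 1/72 / 31/1296 = 18/31
argmax = 3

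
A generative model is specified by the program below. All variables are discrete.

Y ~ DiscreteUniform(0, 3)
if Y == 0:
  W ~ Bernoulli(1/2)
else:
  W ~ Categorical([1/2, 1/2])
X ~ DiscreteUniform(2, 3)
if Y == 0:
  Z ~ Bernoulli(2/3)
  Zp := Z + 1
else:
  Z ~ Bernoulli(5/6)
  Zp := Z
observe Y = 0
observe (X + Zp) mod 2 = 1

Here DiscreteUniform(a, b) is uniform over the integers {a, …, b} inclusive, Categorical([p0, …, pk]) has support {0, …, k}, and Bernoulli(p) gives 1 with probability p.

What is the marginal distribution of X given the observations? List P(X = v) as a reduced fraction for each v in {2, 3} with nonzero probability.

P(X=2) = 1/3, P(X=3) = 2/3

Enumerate traces; 4 have nonzero weight after conditioning:
  (Y=0, W=0, X=2, Z=0) weight 1/48
  (Y=0, W=0, X=3, Z=1) weight 1/24
  (Y=0, W=1, X=2, Z=0) weight 1/48
  (Y=0, W=1, X=3, Z=1) weight 1/24
Group by X:
  weight(X=2) = 1/24
  weight(X=3) = 1/12
Total weight = 1/24 + 1/12 = 1/8
P(X=2 | obs) = 1/24 / 1/8 = 1/3
P(X=3 | obs) = 1/12 / 1/8 = 2/3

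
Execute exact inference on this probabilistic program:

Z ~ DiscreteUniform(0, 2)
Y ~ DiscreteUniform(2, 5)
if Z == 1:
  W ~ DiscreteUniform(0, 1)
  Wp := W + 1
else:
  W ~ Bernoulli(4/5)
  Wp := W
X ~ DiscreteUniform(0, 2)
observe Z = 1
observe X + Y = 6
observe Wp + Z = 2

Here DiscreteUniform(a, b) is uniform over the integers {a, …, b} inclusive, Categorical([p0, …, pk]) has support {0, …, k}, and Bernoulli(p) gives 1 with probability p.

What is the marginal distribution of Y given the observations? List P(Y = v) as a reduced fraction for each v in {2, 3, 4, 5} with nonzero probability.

Enumerate traces; 2 have nonzero weight after conditioning:
  (Z=1, Y=4, W=0, X=2) weight 1/72
  (Z=1, Y=5, W=0, X=1) weight 1/72
Group by Y:
  weight(Y=4) = 1/72
  weight(Y=5) = 1/72
Total weight = 1/72 + 1/72 = 1/36
P(Y=4 | obs) = 1/72 / 1/36 = 1/2
P(Y=5 | obs) = 1/72 / 1/36 = 1/2

P(Y=4) = 1/2, P(Y=5) = 1/2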